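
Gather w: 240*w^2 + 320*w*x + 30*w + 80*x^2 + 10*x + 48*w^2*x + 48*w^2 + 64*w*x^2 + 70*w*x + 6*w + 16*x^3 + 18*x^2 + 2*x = w^2*(48*x + 288) + w*(64*x^2 + 390*x + 36) + 16*x^3 + 98*x^2 + 12*x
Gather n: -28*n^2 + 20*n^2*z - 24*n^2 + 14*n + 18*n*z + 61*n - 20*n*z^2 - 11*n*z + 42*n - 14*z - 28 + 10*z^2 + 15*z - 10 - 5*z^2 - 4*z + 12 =n^2*(20*z - 52) + n*(-20*z^2 + 7*z + 117) + 5*z^2 - 3*z - 26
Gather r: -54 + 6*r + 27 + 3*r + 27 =9*r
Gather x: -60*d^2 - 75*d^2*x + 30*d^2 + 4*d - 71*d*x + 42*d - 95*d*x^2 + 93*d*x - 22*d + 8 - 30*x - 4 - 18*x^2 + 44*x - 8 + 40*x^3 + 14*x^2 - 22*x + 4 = -30*d^2 + 24*d + 40*x^3 + x^2*(-95*d - 4) + x*(-75*d^2 + 22*d - 8)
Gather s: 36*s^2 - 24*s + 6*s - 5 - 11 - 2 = 36*s^2 - 18*s - 18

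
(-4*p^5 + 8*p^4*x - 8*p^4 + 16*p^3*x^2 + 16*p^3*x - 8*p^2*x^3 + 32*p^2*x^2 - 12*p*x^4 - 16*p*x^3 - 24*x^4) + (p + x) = -4*p^5 + 8*p^4*x - 8*p^4 + 16*p^3*x^2 + 16*p^3*x - 8*p^2*x^3 + 32*p^2*x^2 - 12*p*x^4 - 16*p*x^3 + p - 24*x^4 + x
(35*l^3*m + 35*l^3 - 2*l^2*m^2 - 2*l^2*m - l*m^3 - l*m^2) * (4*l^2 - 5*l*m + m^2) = 140*l^5*m + 140*l^5 - 183*l^4*m^2 - 183*l^4*m + 41*l^3*m^3 + 41*l^3*m^2 + 3*l^2*m^4 + 3*l^2*m^3 - l*m^5 - l*m^4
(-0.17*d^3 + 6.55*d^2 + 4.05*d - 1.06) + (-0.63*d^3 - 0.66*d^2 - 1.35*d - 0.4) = -0.8*d^3 + 5.89*d^2 + 2.7*d - 1.46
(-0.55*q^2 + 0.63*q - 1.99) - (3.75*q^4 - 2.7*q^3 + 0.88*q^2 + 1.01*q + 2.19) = -3.75*q^4 + 2.7*q^3 - 1.43*q^2 - 0.38*q - 4.18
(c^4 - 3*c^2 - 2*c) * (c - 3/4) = c^5 - 3*c^4/4 - 3*c^3 + c^2/4 + 3*c/2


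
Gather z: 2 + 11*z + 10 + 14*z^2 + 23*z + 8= 14*z^2 + 34*z + 20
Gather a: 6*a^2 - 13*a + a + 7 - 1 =6*a^2 - 12*a + 6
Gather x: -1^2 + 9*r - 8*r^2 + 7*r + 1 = -8*r^2 + 16*r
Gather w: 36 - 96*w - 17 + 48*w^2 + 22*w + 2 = 48*w^2 - 74*w + 21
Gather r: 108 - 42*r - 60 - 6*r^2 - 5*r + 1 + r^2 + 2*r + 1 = -5*r^2 - 45*r + 50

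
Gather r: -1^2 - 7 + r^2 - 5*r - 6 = r^2 - 5*r - 14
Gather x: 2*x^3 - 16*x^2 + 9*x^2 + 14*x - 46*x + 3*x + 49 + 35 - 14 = 2*x^3 - 7*x^2 - 29*x + 70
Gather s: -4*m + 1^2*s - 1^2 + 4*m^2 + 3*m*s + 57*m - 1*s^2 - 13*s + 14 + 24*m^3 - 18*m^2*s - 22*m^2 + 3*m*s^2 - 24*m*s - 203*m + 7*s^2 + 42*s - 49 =24*m^3 - 18*m^2 - 150*m + s^2*(3*m + 6) + s*(-18*m^2 - 21*m + 30) - 36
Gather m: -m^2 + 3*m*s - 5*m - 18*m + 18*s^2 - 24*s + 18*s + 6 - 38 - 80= -m^2 + m*(3*s - 23) + 18*s^2 - 6*s - 112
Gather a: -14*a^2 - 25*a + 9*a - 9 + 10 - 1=-14*a^2 - 16*a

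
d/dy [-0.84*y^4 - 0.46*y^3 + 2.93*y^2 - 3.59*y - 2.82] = -3.36*y^3 - 1.38*y^2 + 5.86*y - 3.59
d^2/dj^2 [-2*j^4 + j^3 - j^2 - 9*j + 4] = -24*j^2 + 6*j - 2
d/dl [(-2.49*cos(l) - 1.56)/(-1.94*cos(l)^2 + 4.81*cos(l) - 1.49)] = (4.8306*cos(l)^2 + 6.0528*cos(l) - 11.2137)*sin(l)/(3.7636*cos(l)^4 - 18.6628*cos(l)^3 + 28.9173*cos(l)^2 - 14.3338*cos(l) + 2.2201)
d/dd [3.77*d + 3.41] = 3.77000000000000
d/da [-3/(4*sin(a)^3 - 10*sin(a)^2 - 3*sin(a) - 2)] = -(30*sin(2*a) + 9*cos(3*a))/(sin(3*a) - 5*cos(2*a) + 7)^2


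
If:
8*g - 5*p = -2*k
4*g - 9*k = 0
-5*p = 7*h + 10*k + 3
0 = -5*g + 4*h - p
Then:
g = -108/907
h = -183/907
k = -48/907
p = -192/907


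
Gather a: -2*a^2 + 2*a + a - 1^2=-2*a^2 + 3*a - 1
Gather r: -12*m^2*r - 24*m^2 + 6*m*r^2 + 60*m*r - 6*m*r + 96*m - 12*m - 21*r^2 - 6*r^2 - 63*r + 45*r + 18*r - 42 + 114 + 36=-24*m^2 + 84*m + r^2*(6*m - 27) + r*(-12*m^2 + 54*m) + 108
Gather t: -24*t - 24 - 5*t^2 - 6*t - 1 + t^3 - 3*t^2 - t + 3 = t^3 - 8*t^2 - 31*t - 22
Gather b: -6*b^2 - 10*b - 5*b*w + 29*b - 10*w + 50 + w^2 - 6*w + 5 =-6*b^2 + b*(19 - 5*w) + w^2 - 16*w + 55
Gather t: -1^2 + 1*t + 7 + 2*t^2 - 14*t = 2*t^2 - 13*t + 6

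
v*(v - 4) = v^2 - 4*v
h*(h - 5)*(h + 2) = h^3 - 3*h^2 - 10*h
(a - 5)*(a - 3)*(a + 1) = a^3 - 7*a^2 + 7*a + 15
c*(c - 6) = c^2 - 6*c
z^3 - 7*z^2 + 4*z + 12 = (z - 6)*(z - 2)*(z + 1)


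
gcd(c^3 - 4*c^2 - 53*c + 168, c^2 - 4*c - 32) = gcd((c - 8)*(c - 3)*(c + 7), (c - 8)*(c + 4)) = c - 8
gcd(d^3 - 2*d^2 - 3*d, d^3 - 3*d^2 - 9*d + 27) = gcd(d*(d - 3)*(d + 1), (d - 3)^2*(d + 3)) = d - 3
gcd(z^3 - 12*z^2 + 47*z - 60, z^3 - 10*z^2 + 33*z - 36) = z^2 - 7*z + 12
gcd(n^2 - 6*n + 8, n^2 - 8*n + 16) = n - 4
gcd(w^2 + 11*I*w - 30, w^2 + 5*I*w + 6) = w + 6*I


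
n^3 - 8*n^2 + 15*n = n*(n - 5)*(n - 3)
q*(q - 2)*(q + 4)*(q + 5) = q^4 + 7*q^3 + 2*q^2 - 40*q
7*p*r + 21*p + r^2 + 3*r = (7*p + r)*(r + 3)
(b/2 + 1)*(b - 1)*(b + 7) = b^3/2 + 4*b^2 + 5*b/2 - 7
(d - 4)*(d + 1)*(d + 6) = d^3 + 3*d^2 - 22*d - 24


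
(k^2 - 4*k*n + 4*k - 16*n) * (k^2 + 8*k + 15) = k^4 - 4*k^3*n + 12*k^3 - 48*k^2*n + 47*k^2 - 188*k*n + 60*k - 240*n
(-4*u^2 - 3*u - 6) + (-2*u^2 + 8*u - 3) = -6*u^2 + 5*u - 9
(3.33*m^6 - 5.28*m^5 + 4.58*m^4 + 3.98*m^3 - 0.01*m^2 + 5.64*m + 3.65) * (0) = 0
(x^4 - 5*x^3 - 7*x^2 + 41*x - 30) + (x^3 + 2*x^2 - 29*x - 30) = x^4 - 4*x^3 - 5*x^2 + 12*x - 60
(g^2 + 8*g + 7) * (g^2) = g^4 + 8*g^3 + 7*g^2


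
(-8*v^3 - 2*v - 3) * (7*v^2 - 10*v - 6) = -56*v^5 + 80*v^4 + 34*v^3 - v^2 + 42*v + 18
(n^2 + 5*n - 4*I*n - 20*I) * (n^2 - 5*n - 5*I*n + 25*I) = n^4 - 9*I*n^3 - 45*n^2 + 225*I*n + 500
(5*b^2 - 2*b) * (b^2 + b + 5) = 5*b^4 + 3*b^3 + 23*b^2 - 10*b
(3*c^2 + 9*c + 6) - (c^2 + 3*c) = 2*c^2 + 6*c + 6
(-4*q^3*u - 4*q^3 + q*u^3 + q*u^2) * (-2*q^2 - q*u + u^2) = 8*q^5*u + 8*q^5 + 4*q^4*u^2 + 4*q^4*u - 6*q^3*u^3 - 6*q^3*u^2 - q^2*u^4 - q^2*u^3 + q*u^5 + q*u^4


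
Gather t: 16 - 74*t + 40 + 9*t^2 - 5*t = 9*t^2 - 79*t + 56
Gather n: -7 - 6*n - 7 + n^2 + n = n^2 - 5*n - 14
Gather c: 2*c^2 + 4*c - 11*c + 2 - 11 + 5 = 2*c^2 - 7*c - 4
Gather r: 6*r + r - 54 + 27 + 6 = 7*r - 21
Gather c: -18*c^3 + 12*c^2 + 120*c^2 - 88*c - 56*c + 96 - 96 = -18*c^3 + 132*c^2 - 144*c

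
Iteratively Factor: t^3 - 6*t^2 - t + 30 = (t - 3)*(t^2 - 3*t - 10) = (t - 3)*(t + 2)*(t - 5)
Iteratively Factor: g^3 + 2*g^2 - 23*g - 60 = (g + 4)*(g^2 - 2*g - 15) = (g - 5)*(g + 4)*(g + 3)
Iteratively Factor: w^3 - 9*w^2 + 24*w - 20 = (w - 5)*(w^2 - 4*w + 4) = (w - 5)*(w - 2)*(w - 2)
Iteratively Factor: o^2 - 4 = (o + 2)*(o - 2)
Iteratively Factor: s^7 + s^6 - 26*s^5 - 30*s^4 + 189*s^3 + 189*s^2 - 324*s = (s - 3)*(s^6 + 4*s^5 - 14*s^4 - 72*s^3 - 27*s^2 + 108*s) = s*(s - 3)*(s^5 + 4*s^4 - 14*s^3 - 72*s^2 - 27*s + 108) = s*(s - 3)*(s + 3)*(s^4 + s^3 - 17*s^2 - 21*s + 36) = s*(s - 3)*(s + 3)^2*(s^3 - 2*s^2 - 11*s + 12) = s*(s - 3)*(s - 1)*(s + 3)^2*(s^2 - s - 12) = s*(s - 3)*(s - 1)*(s + 3)^3*(s - 4)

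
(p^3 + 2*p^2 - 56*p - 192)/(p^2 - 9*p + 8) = (p^2 + 10*p + 24)/(p - 1)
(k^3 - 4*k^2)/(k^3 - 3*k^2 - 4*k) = k/(k + 1)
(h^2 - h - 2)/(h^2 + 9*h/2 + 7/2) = 2*(h - 2)/(2*h + 7)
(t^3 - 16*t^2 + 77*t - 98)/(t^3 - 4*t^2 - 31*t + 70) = (t - 7)/(t + 5)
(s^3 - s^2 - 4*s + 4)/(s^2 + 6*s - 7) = (s^2 - 4)/(s + 7)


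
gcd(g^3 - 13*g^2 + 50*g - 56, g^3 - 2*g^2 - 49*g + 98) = g^2 - 9*g + 14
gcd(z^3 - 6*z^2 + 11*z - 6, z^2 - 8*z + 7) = z - 1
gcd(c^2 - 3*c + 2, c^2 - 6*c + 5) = c - 1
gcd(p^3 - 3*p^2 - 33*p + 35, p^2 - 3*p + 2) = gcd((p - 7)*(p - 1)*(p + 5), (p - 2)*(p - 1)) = p - 1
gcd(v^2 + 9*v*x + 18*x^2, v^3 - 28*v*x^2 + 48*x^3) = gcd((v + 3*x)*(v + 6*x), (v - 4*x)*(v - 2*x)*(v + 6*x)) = v + 6*x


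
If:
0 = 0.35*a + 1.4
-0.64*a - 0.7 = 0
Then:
No Solution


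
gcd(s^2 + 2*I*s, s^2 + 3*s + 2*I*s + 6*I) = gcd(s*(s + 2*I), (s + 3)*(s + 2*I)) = s + 2*I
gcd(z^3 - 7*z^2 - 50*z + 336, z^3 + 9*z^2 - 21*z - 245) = z + 7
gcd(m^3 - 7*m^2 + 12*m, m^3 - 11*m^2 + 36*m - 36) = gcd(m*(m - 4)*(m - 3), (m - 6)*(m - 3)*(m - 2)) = m - 3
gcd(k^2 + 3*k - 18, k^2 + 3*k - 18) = k^2 + 3*k - 18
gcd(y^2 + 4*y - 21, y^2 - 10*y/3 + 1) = y - 3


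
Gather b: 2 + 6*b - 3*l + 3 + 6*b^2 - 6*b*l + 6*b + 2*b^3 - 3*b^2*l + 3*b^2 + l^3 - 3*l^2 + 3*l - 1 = 2*b^3 + b^2*(9 - 3*l) + b*(12 - 6*l) + l^3 - 3*l^2 + 4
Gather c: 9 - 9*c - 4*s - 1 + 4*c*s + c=c*(4*s - 8) - 4*s + 8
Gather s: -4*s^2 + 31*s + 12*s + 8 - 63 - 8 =-4*s^2 + 43*s - 63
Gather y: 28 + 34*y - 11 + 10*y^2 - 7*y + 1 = 10*y^2 + 27*y + 18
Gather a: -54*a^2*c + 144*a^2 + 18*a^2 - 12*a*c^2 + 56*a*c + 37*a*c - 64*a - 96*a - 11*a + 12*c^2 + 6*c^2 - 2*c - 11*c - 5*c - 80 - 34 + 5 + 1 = a^2*(162 - 54*c) + a*(-12*c^2 + 93*c - 171) + 18*c^2 - 18*c - 108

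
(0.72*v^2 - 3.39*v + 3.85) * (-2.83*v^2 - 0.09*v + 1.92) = -2.0376*v^4 + 9.5289*v^3 - 9.208*v^2 - 6.8553*v + 7.392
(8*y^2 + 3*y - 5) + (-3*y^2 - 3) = 5*y^2 + 3*y - 8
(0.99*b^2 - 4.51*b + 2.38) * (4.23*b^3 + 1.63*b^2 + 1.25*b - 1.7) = 4.1877*b^5 - 17.4636*b^4 + 3.9536*b^3 - 3.4411*b^2 + 10.642*b - 4.046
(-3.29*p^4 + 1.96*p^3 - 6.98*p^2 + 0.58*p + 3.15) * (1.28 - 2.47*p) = 8.1263*p^5 - 9.0524*p^4 + 19.7494*p^3 - 10.367*p^2 - 7.0381*p + 4.032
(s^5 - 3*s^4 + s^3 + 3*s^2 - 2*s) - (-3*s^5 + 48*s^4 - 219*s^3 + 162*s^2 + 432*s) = 4*s^5 - 51*s^4 + 220*s^3 - 159*s^2 - 434*s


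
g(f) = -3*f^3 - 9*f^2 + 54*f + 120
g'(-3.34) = 13.72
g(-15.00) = 7410.00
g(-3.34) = -48.98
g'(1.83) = -9.08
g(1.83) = 170.29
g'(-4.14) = -25.74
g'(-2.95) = 28.78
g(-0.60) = 85.01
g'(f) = -9*f^2 - 18*f + 54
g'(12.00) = -1458.00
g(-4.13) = -45.20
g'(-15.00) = -1701.00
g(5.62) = -393.29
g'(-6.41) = -200.41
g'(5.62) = -331.42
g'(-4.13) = -25.17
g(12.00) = -5712.00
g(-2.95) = -40.61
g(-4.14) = -44.94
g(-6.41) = 194.19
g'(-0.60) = 61.56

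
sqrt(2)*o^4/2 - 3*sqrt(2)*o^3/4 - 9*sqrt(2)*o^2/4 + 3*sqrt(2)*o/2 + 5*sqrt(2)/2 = (o - 5/2)*(o - sqrt(2))*(o + sqrt(2))*(sqrt(2)*o/2 + sqrt(2)/2)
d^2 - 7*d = d*(d - 7)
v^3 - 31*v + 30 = (v - 5)*(v - 1)*(v + 6)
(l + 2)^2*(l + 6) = l^3 + 10*l^2 + 28*l + 24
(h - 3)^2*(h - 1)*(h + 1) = h^4 - 6*h^3 + 8*h^2 + 6*h - 9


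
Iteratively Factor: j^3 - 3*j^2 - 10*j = (j)*(j^2 - 3*j - 10) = j*(j - 5)*(j + 2)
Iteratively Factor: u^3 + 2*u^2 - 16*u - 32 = (u + 2)*(u^2 - 16) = (u - 4)*(u + 2)*(u + 4)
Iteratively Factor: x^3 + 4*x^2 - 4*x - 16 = (x + 2)*(x^2 + 2*x - 8) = (x - 2)*(x + 2)*(x + 4)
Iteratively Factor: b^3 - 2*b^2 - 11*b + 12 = (b - 1)*(b^2 - b - 12) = (b - 1)*(b + 3)*(b - 4)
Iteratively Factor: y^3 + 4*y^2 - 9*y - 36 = (y + 3)*(y^2 + y - 12) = (y + 3)*(y + 4)*(y - 3)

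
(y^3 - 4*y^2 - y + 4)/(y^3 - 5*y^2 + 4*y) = (y + 1)/y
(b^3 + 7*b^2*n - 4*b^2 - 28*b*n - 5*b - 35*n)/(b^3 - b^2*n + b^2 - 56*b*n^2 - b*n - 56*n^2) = (b - 5)/(b - 8*n)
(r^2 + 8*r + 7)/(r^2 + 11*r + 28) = (r + 1)/(r + 4)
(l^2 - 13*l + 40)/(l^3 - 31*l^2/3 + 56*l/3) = 3*(l - 5)/(l*(3*l - 7))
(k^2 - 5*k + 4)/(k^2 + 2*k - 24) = (k - 1)/(k + 6)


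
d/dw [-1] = 0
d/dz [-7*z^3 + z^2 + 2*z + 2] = -21*z^2 + 2*z + 2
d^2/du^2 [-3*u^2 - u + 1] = -6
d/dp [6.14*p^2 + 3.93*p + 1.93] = 12.28*p + 3.93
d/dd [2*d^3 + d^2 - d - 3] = 6*d^2 + 2*d - 1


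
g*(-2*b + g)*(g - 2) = -2*b*g^2 + 4*b*g + g^3 - 2*g^2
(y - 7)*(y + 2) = y^2 - 5*y - 14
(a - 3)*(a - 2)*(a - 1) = a^3 - 6*a^2 + 11*a - 6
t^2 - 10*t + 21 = (t - 7)*(t - 3)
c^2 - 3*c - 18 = (c - 6)*(c + 3)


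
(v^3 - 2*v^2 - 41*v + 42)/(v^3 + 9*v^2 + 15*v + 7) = (v^3 - 2*v^2 - 41*v + 42)/(v^3 + 9*v^2 + 15*v + 7)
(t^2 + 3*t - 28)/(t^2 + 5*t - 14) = (t - 4)/(t - 2)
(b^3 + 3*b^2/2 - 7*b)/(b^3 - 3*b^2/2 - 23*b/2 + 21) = b/(b - 3)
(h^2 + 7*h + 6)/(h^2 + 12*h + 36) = (h + 1)/(h + 6)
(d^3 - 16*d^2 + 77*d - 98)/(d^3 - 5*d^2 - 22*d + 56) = (d - 7)/(d + 4)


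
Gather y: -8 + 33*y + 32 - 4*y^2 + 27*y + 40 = -4*y^2 + 60*y + 64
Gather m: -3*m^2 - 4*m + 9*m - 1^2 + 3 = -3*m^2 + 5*m + 2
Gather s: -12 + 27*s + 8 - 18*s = 9*s - 4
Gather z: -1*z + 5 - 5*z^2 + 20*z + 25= -5*z^2 + 19*z + 30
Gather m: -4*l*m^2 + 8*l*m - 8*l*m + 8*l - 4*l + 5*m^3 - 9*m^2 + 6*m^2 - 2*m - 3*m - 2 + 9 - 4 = 4*l + 5*m^3 + m^2*(-4*l - 3) - 5*m + 3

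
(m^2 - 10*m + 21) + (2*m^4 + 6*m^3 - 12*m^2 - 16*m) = 2*m^4 + 6*m^3 - 11*m^2 - 26*m + 21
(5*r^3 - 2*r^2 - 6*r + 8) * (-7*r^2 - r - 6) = -35*r^5 + 9*r^4 + 14*r^3 - 38*r^2 + 28*r - 48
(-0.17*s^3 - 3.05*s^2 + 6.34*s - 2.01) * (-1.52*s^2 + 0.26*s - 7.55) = 0.2584*s^5 + 4.5918*s^4 - 9.1463*s^3 + 27.7311*s^2 - 48.3896*s + 15.1755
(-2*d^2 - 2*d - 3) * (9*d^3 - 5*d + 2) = -18*d^5 - 18*d^4 - 17*d^3 + 6*d^2 + 11*d - 6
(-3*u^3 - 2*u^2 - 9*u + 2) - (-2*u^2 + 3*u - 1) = -3*u^3 - 12*u + 3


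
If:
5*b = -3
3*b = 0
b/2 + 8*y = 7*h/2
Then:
No Solution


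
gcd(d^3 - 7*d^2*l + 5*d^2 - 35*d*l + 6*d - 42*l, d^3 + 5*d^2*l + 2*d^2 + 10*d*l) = d + 2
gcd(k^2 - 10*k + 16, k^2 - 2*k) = k - 2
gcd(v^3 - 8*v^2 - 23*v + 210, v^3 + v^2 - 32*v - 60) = v^2 - v - 30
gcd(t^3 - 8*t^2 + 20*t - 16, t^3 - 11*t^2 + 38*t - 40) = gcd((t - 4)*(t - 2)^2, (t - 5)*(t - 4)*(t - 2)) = t^2 - 6*t + 8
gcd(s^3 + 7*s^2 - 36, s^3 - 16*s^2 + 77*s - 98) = s - 2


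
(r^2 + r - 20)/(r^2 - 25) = (r - 4)/(r - 5)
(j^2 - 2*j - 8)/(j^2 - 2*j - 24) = (-j^2 + 2*j + 8)/(-j^2 + 2*j + 24)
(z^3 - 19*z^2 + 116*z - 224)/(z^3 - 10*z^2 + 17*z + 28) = (z - 8)/(z + 1)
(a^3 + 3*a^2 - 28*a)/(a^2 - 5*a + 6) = a*(a^2 + 3*a - 28)/(a^2 - 5*a + 6)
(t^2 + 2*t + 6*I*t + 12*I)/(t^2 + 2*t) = (t + 6*I)/t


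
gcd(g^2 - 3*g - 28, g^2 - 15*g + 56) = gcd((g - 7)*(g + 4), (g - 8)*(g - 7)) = g - 7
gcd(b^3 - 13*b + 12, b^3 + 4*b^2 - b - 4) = b^2 + 3*b - 4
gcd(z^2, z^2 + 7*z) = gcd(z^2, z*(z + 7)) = z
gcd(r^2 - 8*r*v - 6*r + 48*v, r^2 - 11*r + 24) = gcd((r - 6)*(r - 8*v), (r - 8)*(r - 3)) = 1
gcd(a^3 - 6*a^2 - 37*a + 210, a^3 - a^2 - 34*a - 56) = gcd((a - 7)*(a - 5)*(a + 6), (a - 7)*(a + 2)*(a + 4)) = a - 7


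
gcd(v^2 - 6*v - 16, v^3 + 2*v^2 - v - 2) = v + 2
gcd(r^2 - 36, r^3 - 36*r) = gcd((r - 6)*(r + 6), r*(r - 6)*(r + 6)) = r^2 - 36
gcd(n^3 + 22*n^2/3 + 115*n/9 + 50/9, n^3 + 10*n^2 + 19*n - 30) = n + 5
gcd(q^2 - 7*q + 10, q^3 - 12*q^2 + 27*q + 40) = q - 5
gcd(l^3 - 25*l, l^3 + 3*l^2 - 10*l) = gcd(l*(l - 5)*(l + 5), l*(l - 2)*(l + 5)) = l^2 + 5*l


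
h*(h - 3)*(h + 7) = h^3 + 4*h^2 - 21*h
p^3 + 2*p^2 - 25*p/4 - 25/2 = (p - 5/2)*(p + 2)*(p + 5/2)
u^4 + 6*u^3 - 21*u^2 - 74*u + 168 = (u - 3)*(u - 2)*(u + 4)*(u + 7)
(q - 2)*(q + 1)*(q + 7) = q^3 + 6*q^2 - 9*q - 14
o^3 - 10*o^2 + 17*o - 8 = (o - 8)*(o - 1)^2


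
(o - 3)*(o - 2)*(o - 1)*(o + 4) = o^4 - 2*o^3 - 13*o^2 + 38*o - 24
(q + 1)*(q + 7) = q^2 + 8*q + 7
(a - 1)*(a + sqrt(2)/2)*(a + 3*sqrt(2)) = a^3 - a^2 + 7*sqrt(2)*a^2/2 - 7*sqrt(2)*a/2 + 3*a - 3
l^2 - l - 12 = (l - 4)*(l + 3)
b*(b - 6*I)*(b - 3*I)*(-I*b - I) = -I*b^4 - 9*b^3 - I*b^3 - 9*b^2 + 18*I*b^2 + 18*I*b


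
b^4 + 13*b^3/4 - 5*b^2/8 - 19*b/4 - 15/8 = (b - 5/4)*(b + 1/2)*(b + 1)*(b + 3)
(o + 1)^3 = o^3 + 3*o^2 + 3*o + 1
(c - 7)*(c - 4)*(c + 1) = c^3 - 10*c^2 + 17*c + 28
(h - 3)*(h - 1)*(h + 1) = h^3 - 3*h^2 - h + 3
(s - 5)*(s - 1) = s^2 - 6*s + 5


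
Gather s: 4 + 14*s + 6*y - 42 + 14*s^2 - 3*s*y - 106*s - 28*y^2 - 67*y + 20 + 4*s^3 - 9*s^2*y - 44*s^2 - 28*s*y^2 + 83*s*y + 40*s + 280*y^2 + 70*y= 4*s^3 + s^2*(-9*y - 30) + s*(-28*y^2 + 80*y - 52) + 252*y^2 + 9*y - 18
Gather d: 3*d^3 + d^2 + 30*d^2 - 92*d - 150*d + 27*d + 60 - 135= 3*d^3 + 31*d^2 - 215*d - 75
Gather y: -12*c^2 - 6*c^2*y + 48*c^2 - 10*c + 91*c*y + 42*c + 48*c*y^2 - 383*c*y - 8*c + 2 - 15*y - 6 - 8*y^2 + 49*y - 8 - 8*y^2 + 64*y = 36*c^2 + 24*c + y^2*(48*c - 16) + y*(-6*c^2 - 292*c + 98) - 12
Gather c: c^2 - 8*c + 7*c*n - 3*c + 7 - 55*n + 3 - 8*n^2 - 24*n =c^2 + c*(7*n - 11) - 8*n^2 - 79*n + 10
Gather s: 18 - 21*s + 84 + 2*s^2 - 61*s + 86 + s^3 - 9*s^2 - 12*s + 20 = s^3 - 7*s^2 - 94*s + 208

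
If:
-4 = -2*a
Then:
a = 2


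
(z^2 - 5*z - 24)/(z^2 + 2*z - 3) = (z - 8)/(z - 1)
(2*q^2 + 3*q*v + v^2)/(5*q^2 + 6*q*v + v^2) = (2*q + v)/(5*q + v)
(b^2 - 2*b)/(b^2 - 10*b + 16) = b/(b - 8)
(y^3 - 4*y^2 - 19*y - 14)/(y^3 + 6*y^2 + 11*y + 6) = (y - 7)/(y + 3)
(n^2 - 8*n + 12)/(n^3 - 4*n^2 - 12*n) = (n - 2)/(n*(n + 2))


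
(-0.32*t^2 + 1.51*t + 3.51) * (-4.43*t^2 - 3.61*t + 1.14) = 1.4176*t^4 - 5.5341*t^3 - 21.3652*t^2 - 10.9497*t + 4.0014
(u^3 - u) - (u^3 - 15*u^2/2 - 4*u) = 15*u^2/2 + 3*u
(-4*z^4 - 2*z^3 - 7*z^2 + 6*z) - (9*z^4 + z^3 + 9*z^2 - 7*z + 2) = -13*z^4 - 3*z^3 - 16*z^2 + 13*z - 2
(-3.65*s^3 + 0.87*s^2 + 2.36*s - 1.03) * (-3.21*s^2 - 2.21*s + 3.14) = 11.7165*s^5 + 5.2738*s^4 - 20.9593*s^3 + 0.822500000000001*s^2 + 9.6867*s - 3.2342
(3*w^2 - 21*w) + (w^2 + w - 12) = 4*w^2 - 20*w - 12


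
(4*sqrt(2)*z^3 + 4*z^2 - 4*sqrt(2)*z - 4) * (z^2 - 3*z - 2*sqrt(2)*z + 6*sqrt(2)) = 4*sqrt(2)*z^5 - 12*sqrt(2)*z^4 - 12*z^4 - 12*sqrt(2)*z^3 + 36*z^3 + 12*z^2 + 36*sqrt(2)*z^2 - 36*z + 8*sqrt(2)*z - 24*sqrt(2)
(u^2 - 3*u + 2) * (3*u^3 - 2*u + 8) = 3*u^5 - 9*u^4 + 4*u^3 + 14*u^2 - 28*u + 16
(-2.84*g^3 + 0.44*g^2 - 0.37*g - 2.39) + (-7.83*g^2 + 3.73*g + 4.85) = -2.84*g^3 - 7.39*g^2 + 3.36*g + 2.46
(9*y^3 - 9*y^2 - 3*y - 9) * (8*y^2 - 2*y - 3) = 72*y^5 - 90*y^4 - 33*y^3 - 39*y^2 + 27*y + 27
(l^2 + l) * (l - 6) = l^3 - 5*l^2 - 6*l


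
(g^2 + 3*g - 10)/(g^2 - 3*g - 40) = (g - 2)/(g - 8)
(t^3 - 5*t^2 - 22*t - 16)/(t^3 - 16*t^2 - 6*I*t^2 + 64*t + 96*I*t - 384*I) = (t^2 + 3*t + 2)/(t^2 + t*(-8 - 6*I) + 48*I)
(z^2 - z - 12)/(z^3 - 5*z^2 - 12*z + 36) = (z - 4)/(z^2 - 8*z + 12)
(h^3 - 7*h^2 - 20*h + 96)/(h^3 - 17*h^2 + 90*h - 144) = (h + 4)/(h - 6)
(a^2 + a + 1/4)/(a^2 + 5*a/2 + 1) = (a + 1/2)/(a + 2)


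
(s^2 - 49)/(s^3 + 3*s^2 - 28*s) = (s - 7)/(s*(s - 4))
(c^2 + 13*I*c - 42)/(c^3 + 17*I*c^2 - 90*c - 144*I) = (c + 7*I)/(c^2 + 11*I*c - 24)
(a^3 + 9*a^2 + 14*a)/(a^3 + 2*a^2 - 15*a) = (a^2 + 9*a + 14)/(a^2 + 2*a - 15)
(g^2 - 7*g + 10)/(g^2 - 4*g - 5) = (g - 2)/(g + 1)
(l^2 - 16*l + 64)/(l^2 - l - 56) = (l - 8)/(l + 7)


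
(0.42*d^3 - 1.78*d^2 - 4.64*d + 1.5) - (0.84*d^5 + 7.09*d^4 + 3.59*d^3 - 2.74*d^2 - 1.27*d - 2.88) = -0.84*d^5 - 7.09*d^4 - 3.17*d^3 + 0.96*d^2 - 3.37*d + 4.38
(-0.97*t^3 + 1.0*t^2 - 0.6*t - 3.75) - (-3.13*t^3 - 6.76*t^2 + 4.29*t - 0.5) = 2.16*t^3 + 7.76*t^2 - 4.89*t - 3.25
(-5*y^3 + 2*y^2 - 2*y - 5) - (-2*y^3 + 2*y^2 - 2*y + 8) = -3*y^3 - 13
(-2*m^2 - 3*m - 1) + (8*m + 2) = -2*m^2 + 5*m + 1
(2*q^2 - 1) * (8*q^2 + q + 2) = 16*q^4 + 2*q^3 - 4*q^2 - q - 2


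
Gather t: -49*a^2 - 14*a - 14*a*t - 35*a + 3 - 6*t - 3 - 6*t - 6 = -49*a^2 - 49*a + t*(-14*a - 12) - 6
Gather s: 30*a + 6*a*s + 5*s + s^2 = 30*a + s^2 + s*(6*a + 5)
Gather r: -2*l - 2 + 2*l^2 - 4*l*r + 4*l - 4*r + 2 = 2*l^2 + 2*l + r*(-4*l - 4)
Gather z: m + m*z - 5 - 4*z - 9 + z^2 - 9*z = m + z^2 + z*(m - 13) - 14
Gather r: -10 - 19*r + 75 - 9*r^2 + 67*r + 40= -9*r^2 + 48*r + 105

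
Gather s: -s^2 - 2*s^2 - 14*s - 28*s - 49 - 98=-3*s^2 - 42*s - 147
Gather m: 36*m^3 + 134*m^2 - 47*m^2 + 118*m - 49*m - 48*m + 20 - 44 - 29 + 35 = 36*m^3 + 87*m^2 + 21*m - 18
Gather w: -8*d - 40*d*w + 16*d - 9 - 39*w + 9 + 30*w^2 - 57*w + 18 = 8*d + 30*w^2 + w*(-40*d - 96) + 18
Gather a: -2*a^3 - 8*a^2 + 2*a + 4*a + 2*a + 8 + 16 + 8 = -2*a^3 - 8*a^2 + 8*a + 32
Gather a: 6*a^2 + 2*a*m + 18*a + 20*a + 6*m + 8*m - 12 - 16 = 6*a^2 + a*(2*m + 38) + 14*m - 28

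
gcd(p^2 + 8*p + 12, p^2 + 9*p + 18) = p + 6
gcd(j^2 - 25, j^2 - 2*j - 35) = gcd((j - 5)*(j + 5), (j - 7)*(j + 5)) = j + 5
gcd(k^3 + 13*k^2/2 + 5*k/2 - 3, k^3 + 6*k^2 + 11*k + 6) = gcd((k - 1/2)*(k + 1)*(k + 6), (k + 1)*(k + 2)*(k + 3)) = k + 1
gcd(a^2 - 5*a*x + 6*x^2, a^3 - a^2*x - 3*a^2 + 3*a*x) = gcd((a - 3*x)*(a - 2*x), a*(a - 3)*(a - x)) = 1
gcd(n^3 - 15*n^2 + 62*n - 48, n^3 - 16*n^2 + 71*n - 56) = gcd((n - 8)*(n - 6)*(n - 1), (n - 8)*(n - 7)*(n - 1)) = n^2 - 9*n + 8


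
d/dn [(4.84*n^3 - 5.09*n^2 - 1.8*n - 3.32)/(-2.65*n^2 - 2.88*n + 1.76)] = (-12.826*n^4 - 27.8784*n^3 + 35.4444*n^2 - 35.5128*n - 12.7296)/(7.0225*n^4 + 15.264*n^3 - 1.0336*n^2 - 10.1376*n + 3.0976)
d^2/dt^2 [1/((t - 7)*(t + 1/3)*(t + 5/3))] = 36*(243*t^4 - 1620*t^3 + 1404*t^2 + 8640*t + 6533)/(729*t^9 - 10935*t^8 + 25272*t^7 + 194400*t^6 - 254718*t^5 - 1960470*t^4 - 2881936*t^3 - 1702680*t^2 - 444675*t - 42875)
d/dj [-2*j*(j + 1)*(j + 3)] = -6*j^2 - 16*j - 6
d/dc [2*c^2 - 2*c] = 4*c - 2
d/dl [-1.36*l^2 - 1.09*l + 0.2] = -2.72*l - 1.09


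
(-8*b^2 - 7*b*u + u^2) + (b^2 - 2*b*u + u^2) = -7*b^2 - 9*b*u + 2*u^2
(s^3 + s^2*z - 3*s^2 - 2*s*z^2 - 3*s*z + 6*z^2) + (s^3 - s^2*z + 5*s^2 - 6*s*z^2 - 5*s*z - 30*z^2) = 2*s^3 + 2*s^2 - 8*s*z^2 - 8*s*z - 24*z^2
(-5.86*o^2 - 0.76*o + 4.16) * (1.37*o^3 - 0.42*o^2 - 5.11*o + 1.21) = -8.0282*o^5 + 1.42*o^4 + 35.963*o^3 - 4.9542*o^2 - 22.1772*o + 5.0336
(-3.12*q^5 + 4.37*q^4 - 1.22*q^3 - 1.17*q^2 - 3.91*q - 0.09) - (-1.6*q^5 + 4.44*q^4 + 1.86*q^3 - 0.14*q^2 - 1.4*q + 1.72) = -1.52*q^5 - 0.0700000000000003*q^4 - 3.08*q^3 - 1.03*q^2 - 2.51*q - 1.81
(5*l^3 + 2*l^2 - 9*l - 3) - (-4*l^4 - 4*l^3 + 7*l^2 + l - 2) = 4*l^4 + 9*l^3 - 5*l^2 - 10*l - 1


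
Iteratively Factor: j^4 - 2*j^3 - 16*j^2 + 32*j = (j)*(j^3 - 2*j^2 - 16*j + 32) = j*(j - 4)*(j^2 + 2*j - 8) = j*(j - 4)*(j + 4)*(j - 2)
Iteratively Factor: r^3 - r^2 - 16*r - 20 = (r + 2)*(r^2 - 3*r - 10) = (r + 2)^2*(r - 5)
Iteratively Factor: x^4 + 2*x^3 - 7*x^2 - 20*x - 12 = (x - 3)*(x^3 + 5*x^2 + 8*x + 4) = (x - 3)*(x + 1)*(x^2 + 4*x + 4) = (x - 3)*(x + 1)*(x + 2)*(x + 2)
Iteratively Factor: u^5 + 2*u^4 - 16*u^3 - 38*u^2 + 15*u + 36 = (u - 1)*(u^4 + 3*u^3 - 13*u^2 - 51*u - 36) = (u - 4)*(u - 1)*(u^3 + 7*u^2 + 15*u + 9) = (u - 4)*(u - 1)*(u + 3)*(u^2 + 4*u + 3) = (u - 4)*(u - 1)*(u + 1)*(u + 3)*(u + 3)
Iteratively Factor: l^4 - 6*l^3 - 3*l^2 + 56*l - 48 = (l + 3)*(l^3 - 9*l^2 + 24*l - 16) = (l - 4)*(l + 3)*(l^2 - 5*l + 4) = (l - 4)^2*(l + 3)*(l - 1)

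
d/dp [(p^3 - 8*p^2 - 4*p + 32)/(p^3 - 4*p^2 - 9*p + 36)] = 2*(2*p^4 - 5*p^3 + 34*p^2 - 160*p + 72)/(p^6 - 8*p^5 - 2*p^4 + 144*p^3 - 207*p^2 - 648*p + 1296)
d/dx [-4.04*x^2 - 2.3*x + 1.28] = -8.08*x - 2.3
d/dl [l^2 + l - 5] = 2*l + 1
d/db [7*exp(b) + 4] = 7*exp(b)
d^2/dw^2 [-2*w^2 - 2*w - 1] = -4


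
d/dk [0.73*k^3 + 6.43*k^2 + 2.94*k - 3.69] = 2.19*k^2 + 12.86*k + 2.94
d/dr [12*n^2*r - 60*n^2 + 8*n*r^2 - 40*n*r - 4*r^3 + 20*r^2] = 12*n^2 + 16*n*r - 40*n - 12*r^2 + 40*r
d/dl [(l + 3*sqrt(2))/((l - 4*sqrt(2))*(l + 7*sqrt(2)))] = (-l^2 - 6*sqrt(2)*l - 74)/(l^4 + 6*sqrt(2)*l^3 - 94*l^2 - 336*sqrt(2)*l + 3136)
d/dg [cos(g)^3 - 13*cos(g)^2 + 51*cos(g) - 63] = (-3*cos(g)^2 + 26*cos(g) - 51)*sin(g)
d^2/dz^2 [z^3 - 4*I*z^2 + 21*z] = 6*z - 8*I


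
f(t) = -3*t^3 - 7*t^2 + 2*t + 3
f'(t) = -9*t^2 - 14*t + 2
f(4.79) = -477.74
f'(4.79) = -271.56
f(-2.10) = -4.29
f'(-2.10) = -8.29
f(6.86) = -1281.18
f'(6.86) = -517.58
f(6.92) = -1312.49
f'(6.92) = -525.86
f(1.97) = -43.16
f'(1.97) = -60.51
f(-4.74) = 155.74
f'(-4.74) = -133.85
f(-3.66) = 48.99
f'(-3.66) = -67.32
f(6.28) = -1003.53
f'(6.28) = -440.87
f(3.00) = -135.00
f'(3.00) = -121.00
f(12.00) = -6165.00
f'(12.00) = -1462.00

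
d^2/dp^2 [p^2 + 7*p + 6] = 2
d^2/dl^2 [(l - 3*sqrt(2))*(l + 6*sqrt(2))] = 2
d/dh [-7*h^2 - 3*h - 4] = -14*h - 3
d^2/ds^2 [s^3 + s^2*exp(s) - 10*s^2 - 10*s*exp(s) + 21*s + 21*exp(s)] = s^2*exp(s) - 6*s*exp(s) + 6*s + 3*exp(s) - 20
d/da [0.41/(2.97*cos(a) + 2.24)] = 1.2177*sin(a)/(2.97*cos(a) + 2.24)^2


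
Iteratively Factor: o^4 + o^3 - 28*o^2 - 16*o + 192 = (o + 4)*(o^3 - 3*o^2 - 16*o + 48) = (o - 3)*(o + 4)*(o^2 - 16) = (o - 4)*(o - 3)*(o + 4)*(o + 4)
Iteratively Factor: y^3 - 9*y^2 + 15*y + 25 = (y - 5)*(y^2 - 4*y - 5) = (y - 5)*(y + 1)*(y - 5)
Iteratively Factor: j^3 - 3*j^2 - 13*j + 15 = (j - 5)*(j^2 + 2*j - 3) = (j - 5)*(j - 1)*(j + 3)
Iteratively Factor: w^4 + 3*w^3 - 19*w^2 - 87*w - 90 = (w - 5)*(w^3 + 8*w^2 + 21*w + 18) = (w - 5)*(w + 2)*(w^2 + 6*w + 9) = (w - 5)*(w + 2)*(w + 3)*(w + 3)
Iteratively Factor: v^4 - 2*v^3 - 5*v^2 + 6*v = (v - 3)*(v^3 + v^2 - 2*v) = (v - 3)*(v - 1)*(v^2 + 2*v) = (v - 3)*(v - 1)*(v + 2)*(v)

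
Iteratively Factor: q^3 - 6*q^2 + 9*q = (q - 3)*(q^2 - 3*q) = q*(q - 3)*(q - 3)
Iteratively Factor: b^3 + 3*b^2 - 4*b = (b)*(b^2 + 3*b - 4) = b*(b + 4)*(b - 1)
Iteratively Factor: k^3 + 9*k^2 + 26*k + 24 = (k + 4)*(k^2 + 5*k + 6) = (k + 2)*(k + 4)*(k + 3)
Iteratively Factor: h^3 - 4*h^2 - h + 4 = (h - 4)*(h^2 - 1) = (h - 4)*(h - 1)*(h + 1)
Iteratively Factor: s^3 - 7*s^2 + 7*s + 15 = (s - 5)*(s^2 - 2*s - 3) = (s - 5)*(s + 1)*(s - 3)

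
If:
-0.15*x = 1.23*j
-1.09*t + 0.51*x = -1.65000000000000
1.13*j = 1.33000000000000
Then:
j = 1.18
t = -3.00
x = -9.65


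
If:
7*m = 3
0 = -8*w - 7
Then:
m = 3/7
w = -7/8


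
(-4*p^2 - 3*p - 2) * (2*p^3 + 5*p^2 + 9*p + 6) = -8*p^5 - 26*p^4 - 55*p^3 - 61*p^2 - 36*p - 12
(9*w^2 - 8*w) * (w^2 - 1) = 9*w^4 - 8*w^3 - 9*w^2 + 8*w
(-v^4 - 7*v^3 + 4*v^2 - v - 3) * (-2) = 2*v^4 + 14*v^3 - 8*v^2 + 2*v + 6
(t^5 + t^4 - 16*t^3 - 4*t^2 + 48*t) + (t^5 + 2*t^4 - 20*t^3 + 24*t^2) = 2*t^5 + 3*t^4 - 36*t^3 + 20*t^2 + 48*t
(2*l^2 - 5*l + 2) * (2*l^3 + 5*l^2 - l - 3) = 4*l^5 - 23*l^3 + 9*l^2 + 13*l - 6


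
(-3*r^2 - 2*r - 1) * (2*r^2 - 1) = -6*r^4 - 4*r^3 + r^2 + 2*r + 1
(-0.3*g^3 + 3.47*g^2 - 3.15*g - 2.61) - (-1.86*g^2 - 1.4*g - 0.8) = -0.3*g^3 + 5.33*g^2 - 1.75*g - 1.81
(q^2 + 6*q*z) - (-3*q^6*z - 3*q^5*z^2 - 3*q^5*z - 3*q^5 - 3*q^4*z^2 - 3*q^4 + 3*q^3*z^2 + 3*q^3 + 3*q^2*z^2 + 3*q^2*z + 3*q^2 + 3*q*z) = 3*q^6*z + 3*q^5*z^2 + 3*q^5*z + 3*q^5 + 3*q^4*z^2 + 3*q^4 - 3*q^3*z^2 - 3*q^3 - 3*q^2*z^2 - 3*q^2*z - 2*q^2 + 3*q*z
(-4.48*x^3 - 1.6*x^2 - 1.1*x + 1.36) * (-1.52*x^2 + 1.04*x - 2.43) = 6.8096*x^5 - 2.2272*x^4 + 10.8944*x^3 + 0.6768*x^2 + 4.0874*x - 3.3048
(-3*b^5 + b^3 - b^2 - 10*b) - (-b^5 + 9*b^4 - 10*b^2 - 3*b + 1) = -2*b^5 - 9*b^4 + b^3 + 9*b^2 - 7*b - 1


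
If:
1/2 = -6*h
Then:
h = -1/12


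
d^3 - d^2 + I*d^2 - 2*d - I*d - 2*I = (d - 2)*(d + 1)*(d + I)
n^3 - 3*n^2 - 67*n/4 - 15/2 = (n - 6)*(n + 1/2)*(n + 5/2)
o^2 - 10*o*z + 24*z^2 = (o - 6*z)*(o - 4*z)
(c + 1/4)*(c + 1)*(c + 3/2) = c^3 + 11*c^2/4 + 17*c/8 + 3/8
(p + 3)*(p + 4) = p^2 + 7*p + 12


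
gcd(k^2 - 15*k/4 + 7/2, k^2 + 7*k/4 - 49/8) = k - 7/4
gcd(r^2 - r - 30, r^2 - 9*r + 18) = r - 6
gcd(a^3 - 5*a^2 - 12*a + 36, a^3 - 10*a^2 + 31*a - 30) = a - 2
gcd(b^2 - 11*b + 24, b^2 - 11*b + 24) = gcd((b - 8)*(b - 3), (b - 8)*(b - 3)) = b^2 - 11*b + 24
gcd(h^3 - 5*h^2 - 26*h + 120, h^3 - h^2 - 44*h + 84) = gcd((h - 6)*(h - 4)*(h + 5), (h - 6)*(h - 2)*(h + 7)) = h - 6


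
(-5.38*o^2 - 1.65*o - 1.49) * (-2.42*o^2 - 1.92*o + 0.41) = 13.0196*o^4 + 14.3226*o^3 + 4.568*o^2 + 2.1843*o - 0.6109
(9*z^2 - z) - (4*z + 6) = 9*z^2 - 5*z - 6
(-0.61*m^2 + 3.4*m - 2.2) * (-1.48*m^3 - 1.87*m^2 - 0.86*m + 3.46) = 0.9028*m^5 - 3.8913*m^4 - 2.5774*m^3 - 0.920599999999999*m^2 + 13.656*m - 7.612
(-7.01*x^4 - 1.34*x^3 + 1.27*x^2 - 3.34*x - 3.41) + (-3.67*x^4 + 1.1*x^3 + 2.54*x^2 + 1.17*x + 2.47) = -10.68*x^4 - 0.24*x^3 + 3.81*x^2 - 2.17*x - 0.94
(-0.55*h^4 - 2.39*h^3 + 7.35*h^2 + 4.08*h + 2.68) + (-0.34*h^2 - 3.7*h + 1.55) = -0.55*h^4 - 2.39*h^3 + 7.01*h^2 + 0.38*h + 4.23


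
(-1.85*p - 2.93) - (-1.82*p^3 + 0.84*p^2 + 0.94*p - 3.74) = 1.82*p^3 - 0.84*p^2 - 2.79*p + 0.81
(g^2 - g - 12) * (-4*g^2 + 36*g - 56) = -4*g^4 + 40*g^3 - 44*g^2 - 376*g + 672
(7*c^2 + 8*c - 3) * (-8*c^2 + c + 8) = -56*c^4 - 57*c^3 + 88*c^2 + 61*c - 24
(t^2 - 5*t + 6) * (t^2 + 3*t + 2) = t^4 - 2*t^3 - 7*t^2 + 8*t + 12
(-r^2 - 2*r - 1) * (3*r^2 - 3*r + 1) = -3*r^4 - 3*r^3 + 2*r^2 + r - 1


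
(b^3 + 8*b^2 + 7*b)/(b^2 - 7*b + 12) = b*(b^2 + 8*b + 7)/(b^2 - 7*b + 12)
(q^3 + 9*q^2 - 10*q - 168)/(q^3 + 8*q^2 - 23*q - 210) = (q - 4)/(q - 5)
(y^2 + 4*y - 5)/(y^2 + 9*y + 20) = (y - 1)/(y + 4)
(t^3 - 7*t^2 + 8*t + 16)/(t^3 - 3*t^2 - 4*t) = (t - 4)/t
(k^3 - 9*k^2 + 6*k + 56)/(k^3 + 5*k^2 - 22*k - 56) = (k - 7)/(k + 7)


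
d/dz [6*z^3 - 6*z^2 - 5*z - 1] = 18*z^2 - 12*z - 5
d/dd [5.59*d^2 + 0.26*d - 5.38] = 11.18*d + 0.26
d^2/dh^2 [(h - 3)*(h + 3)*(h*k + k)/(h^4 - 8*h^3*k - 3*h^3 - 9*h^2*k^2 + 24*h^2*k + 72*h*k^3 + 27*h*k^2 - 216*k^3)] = 2*k*(h^6 + 12*h^5 + 27*h^4*k^2 - 96*h^4*k + 18*h^4 - 576*h^3*k^3 + 292*h^3*k^2 - 192*h^3*k + 1728*h^2*k^4 - 1728*h^2*k^3 + 495*h^2*k^2 + 6912*h*k^4 + 5184*k^6 + 2592*k^5 + 1971*k^4)/(h^9 - 24*h^8*k + 165*h^7*k^2 + 136*h^6*k^3 - 4941*h^5*k^4 + 7992*h^4*k^5 + 45927*h^3*k^6 - 106920*h^2*k^7 - 139968*h*k^8 + 373248*k^9)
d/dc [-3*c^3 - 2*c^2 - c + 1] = -9*c^2 - 4*c - 1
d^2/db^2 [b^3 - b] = 6*b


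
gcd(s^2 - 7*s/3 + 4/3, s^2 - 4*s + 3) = s - 1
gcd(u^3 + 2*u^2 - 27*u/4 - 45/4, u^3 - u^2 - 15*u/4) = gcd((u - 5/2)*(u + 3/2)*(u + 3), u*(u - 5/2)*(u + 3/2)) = u^2 - u - 15/4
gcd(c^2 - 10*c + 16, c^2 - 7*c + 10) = c - 2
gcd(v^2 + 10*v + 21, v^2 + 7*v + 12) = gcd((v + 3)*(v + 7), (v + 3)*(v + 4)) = v + 3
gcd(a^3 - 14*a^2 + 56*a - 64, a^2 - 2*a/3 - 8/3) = a - 2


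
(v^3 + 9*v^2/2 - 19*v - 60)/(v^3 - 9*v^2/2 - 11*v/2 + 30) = (v + 6)/(v - 3)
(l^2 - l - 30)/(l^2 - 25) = (l - 6)/(l - 5)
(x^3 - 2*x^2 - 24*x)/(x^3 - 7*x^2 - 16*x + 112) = x*(x - 6)/(x^2 - 11*x + 28)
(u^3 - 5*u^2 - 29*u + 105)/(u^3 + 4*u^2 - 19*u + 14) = (u^3 - 5*u^2 - 29*u + 105)/(u^3 + 4*u^2 - 19*u + 14)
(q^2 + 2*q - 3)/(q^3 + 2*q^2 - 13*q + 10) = (q + 3)/(q^2 + 3*q - 10)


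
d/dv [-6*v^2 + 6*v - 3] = 6 - 12*v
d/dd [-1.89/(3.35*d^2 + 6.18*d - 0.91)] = (12.663*d + 11.6802)/(3.35*d^2 + 6.18*d - 0.91)^2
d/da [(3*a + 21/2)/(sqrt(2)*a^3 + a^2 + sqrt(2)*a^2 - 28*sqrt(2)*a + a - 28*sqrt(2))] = 3*(2*sqrt(2)*a^3 + 2*a^2 + 2*sqrt(2)*a^2 - 56*sqrt(2)*a + 2*a - (2*a + 7)*(3*sqrt(2)*a^2 + 2*a + 2*sqrt(2)*a - 28*sqrt(2) + 1) - 56*sqrt(2))/(2*(sqrt(2)*a^3 + a^2 + sqrt(2)*a^2 - 28*sqrt(2)*a + a - 28*sqrt(2))^2)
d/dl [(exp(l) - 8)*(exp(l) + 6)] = 2*(exp(l) - 1)*exp(l)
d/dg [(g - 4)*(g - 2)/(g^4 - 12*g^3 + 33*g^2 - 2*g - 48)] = 2*(-g^3 + 11*g^2 - 40*g + 38)/(g^6 - 20*g^5 + 126*g^4 - 212*g^3 - 311*g^2 + 624*g + 576)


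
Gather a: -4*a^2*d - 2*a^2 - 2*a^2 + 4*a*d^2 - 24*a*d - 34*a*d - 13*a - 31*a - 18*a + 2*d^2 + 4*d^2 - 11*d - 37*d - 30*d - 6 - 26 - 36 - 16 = a^2*(-4*d - 4) + a*(4*d^2 - 58*d - 62) + 6*d^2 - 78*d - 84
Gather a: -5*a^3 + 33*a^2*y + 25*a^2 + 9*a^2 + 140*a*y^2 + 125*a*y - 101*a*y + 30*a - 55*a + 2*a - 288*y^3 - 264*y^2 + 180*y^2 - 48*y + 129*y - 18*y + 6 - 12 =-5*a^3 + a^2*(33*y + 34) + a*(140*y^2 + 24*y - 23) - 288*y^3 - 84*y^2 + 63*y - 6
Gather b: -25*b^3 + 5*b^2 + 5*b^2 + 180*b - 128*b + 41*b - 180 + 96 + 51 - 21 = -25*b^3 + 10*b^2 + 93*b - 54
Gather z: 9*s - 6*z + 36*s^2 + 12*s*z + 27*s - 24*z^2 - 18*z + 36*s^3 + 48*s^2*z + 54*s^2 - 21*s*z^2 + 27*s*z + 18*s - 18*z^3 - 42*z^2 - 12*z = 36*s^3 + 90*s^2 + 54*s - 18*z^3 + z^2*(-21*s - 66) + z*(48*s^2 + 39*s - 36)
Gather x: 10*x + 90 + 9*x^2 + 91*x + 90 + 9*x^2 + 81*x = 18*x^2 + 182*x + 180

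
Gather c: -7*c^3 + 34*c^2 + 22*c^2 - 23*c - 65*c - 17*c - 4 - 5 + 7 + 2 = -7*c^3 + 56*c^2 - 105*c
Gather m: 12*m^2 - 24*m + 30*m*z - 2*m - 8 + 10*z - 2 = 12*m^2 + m*(30*z - 26) + 10*z - 10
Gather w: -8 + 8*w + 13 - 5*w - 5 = 3*w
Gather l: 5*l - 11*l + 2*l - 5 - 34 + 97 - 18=40 - 4*l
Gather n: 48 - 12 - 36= 0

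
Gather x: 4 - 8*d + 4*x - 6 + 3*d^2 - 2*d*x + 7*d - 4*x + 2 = 3*d^2 - 2*d*x - d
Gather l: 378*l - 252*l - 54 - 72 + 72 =126*l - 54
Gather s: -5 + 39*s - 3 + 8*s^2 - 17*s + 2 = 8*s^2 + 22*s - 6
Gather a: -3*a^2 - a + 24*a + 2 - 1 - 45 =-3*a^2 + 23*a - 44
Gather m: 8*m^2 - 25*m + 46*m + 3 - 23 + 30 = 8*m^2 + 21*m + 10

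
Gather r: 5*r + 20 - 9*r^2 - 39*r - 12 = -9*r^2 - 34*r + 8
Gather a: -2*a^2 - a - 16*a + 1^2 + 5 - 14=-2*a^2 - 17*a - 8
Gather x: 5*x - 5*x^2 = -5*x^2 + 5*x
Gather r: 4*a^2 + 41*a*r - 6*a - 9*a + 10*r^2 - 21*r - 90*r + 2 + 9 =4*a^2 - 15*a + 10*r^2 + r*(41*a - 111) + 11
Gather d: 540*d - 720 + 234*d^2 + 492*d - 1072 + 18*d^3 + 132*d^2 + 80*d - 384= 18*d^3 + 366*d^2 + 1112*d - 2176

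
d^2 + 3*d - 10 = (d - 2)*(d + 5)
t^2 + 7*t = t*(t + 7)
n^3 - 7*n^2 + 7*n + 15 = (n - 5)*(n - 3)*(n + 1)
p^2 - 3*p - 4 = (p - 4)*(p + 1)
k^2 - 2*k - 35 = (k - 7)*(k + 5)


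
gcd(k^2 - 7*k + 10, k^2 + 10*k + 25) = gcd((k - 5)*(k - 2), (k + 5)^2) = 1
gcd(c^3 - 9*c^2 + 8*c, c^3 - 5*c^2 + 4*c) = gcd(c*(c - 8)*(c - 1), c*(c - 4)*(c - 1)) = c^2 - c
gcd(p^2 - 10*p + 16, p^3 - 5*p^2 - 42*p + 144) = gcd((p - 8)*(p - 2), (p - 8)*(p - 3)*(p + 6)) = p - 8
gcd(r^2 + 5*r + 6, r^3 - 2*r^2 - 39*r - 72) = r + 3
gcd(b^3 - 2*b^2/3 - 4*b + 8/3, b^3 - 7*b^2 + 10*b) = b - 2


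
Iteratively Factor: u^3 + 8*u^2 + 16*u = (u + 4)*(u^2 + 4*u) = u*(u + 4)*(u + 4)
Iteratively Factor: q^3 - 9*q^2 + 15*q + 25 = (q - 5)*(q^2 - 4*q - 5) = (q - 5)^2*(q + 1)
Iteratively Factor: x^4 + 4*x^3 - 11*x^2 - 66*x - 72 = (x + 3)*(x^3 + x^2 - 14*x - 24) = (x - 4)*(x + 3)*(x^2 + 5*x + 6) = (x - 4)*(x + 3)^2*(x + 2)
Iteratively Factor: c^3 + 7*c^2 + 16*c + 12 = (c + 2)*(c^2 + 5*c + 6) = (c + 2)^2*(c + 3)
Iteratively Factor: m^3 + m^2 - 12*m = (m + 4)*(m^2 - 3*m) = m*(m + 4)*(m - 3)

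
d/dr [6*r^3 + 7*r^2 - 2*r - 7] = 18*r^2 + 14*r - 2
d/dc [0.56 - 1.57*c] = -1.57000000000000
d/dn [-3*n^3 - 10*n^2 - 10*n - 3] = -9*n^2 - 20*n - 10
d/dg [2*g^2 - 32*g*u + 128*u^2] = 4*g - 32*u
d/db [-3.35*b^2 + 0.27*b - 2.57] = 0.27 - 6.7*b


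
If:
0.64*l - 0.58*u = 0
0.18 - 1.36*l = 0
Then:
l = 0.13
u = 0.15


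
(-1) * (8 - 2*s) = 2*s - 8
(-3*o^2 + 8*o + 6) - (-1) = -3*o^2 + 8*o + 7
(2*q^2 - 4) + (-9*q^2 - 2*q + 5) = -7*q^2 - 2*q + 1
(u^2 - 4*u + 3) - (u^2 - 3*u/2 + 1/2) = 5/2 - 5*u/2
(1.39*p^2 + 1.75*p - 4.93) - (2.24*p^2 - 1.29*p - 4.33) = -0.85*p^2 + 3.04*p - 0.6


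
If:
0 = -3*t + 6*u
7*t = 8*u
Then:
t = 0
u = 0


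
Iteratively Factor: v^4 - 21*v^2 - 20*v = (v - 5)*(v^3 + 5*v^2 + 4*v) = (v - 5)*(v + 4)*(v^2 + v) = v*(v - 5)*(v + 4)*(v + 1)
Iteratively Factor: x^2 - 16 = (x + 4)*(x - 4)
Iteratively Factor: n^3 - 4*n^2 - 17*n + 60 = (n + 4)*(n^2 - 8*n + 15) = (n - 3)*(n + 4)*(n - 5)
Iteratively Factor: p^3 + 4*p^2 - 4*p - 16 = (p - 2)*(p^2 + 6*p + 8) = (p - 2)*(p + 4)*(p + 2)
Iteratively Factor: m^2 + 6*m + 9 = (m + 3)*(m + 3)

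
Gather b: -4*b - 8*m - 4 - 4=-4*b - 8*m - 8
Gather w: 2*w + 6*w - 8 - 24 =8*w - 32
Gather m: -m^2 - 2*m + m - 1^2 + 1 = -m^2 - m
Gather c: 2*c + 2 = 2*c + 2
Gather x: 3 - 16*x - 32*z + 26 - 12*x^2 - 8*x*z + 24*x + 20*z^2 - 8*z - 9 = -12*x^2 + x*(8 - 8*z) + 20*z^2 - 40*z + 20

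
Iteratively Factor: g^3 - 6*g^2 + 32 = (g + 2)*(g^2 - 8*g + 16) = (g - 4)*(g + 2)*(g - 4)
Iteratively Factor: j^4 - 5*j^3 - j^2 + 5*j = (j - 1)*(j^3 - 4*j^2 - 5*j) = (j - 5)*(j - 1)*(j^2 + j) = j*(j - 5)*(j - 1)*(j + 1)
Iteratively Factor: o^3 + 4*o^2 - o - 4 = (o - 1)*(o^2 + 5*o + 4) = (o - 1)*(o + 1)*(o + 4)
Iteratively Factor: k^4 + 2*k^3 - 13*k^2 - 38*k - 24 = (k - 4)*(k^3 + 6*k^2 + 11*k + 6) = (k - 4)*(k + 2)*(k^2 + 4*k + 3) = (k - 4)*(k + 1)*(k + 2)*(k + 3)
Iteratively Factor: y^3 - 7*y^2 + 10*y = (y)*(y^2 - 7*y + 10) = y*(y - 5)*(y - 2)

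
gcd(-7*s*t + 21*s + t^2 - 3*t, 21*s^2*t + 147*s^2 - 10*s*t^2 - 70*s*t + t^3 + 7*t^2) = 7*s - t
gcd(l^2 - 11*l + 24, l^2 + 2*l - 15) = l - 3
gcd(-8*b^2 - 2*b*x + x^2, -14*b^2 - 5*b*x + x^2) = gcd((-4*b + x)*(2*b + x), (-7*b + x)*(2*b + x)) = 2*b + x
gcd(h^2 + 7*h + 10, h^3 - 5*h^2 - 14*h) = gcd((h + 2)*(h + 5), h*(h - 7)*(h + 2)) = h + 2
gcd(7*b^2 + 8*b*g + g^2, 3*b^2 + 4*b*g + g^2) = b + g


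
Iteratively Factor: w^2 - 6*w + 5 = (w - 5)*(w - 1)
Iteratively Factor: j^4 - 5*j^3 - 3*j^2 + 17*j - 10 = (j - 1)*(j^3 - 4*j^2 - 7*j + 10) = (j - 5)*(j - 1)*(j^2 + j - 2) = (j - 5)*(j - 1)*(j + 2)*(j - 1)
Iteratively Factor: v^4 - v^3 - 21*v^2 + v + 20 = (v - 1)*(v^3 - 21*v - 20) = (v - 1)*(v + 1)*(v^2 - v - 20) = (v - 1)*(v + 1)*(v + 4)*(v - 5)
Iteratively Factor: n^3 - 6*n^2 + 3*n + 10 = (n + 1)*(n^2 - 7*n + 10) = (n - 5)*(n + 1)*(n - 2)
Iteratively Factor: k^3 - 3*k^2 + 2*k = (k - 2)*(k^2 - k) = k*(k - 2)*(k - 1)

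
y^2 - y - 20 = (y - 5)*(y + 4)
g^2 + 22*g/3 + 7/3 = (g + 1/3)*(g + 7)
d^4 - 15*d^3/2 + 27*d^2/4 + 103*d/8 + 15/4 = (d - 6)*(d - 5/2)*(d + 1/2)^2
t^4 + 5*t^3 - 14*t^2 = t^2*(t - 2)*(t + 7)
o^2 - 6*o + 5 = (o - 5)*(o - 1)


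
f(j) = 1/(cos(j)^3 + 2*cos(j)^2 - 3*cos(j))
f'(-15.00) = 0.31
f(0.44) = -2.97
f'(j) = (3*sin(j)*cos(j)^2 + 4*sin(j)*cos(j) - 3*sin(j))/(cos(j)^3 + 2*cos(j)^2 - 3*cos(j))^2 = (-3*sin(j)^3/cos(j)^2 + 4*tan(j))/((cos(j) - 1)^2*(cos(j) + 3)^2)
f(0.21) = -11.70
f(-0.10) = -50.36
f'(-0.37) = -19.60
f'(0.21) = 107.91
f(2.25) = 0.41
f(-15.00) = 0.33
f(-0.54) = -2.12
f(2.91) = 0.26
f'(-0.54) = -6.12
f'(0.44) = 11.57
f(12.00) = -1.97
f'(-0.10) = -999.97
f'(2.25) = -0.57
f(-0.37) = -4.03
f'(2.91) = -0.06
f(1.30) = -1.56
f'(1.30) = -4.03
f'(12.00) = -5.25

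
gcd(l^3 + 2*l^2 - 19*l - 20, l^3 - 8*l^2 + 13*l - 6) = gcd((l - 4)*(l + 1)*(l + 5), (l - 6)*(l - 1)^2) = 1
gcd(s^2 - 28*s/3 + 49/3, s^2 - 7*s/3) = s - 7/3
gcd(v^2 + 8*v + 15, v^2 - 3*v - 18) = v + 3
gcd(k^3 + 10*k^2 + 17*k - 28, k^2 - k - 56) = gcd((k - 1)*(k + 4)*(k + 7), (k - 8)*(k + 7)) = k + 7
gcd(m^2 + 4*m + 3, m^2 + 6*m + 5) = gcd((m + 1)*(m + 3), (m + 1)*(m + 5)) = m + 1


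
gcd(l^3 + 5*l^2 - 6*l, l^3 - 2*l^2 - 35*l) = l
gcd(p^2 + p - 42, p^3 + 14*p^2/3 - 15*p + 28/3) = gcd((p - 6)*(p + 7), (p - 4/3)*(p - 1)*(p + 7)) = p + 7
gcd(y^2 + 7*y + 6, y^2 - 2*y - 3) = y + 1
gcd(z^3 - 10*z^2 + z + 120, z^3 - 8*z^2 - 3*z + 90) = z^2 - 2*z - 15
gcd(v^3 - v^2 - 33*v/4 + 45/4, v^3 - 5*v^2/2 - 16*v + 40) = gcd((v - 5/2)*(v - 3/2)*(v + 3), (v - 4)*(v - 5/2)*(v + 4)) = v - 5/2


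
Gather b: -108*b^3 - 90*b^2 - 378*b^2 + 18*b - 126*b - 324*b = -108*b^3 - 468*b^2 - 432*b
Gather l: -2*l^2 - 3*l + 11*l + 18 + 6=-2*l^2 + 8*l + 24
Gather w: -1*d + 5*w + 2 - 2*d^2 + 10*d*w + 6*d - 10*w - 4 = -2*d^2 + 5*d + w*(10*d - 5) - 2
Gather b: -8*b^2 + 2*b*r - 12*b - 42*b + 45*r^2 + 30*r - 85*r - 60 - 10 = -8*b^2 + b*(2*r - 54) + 45*r^2 - 55*r - 70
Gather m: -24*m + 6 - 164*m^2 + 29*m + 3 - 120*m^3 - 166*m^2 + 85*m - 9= -120*m^3 - 330*m^2 + 90*m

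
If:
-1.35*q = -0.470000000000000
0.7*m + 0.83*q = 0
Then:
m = -0.41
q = 0.35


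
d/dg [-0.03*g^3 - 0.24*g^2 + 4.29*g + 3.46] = -0.09*g^2 - 0.48*g + 4.29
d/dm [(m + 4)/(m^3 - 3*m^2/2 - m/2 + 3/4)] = 4*(-8*m^3 - 42*m^2 + 48*m + 11)/(16*m^6 - 48*m^5 + 20*m^4 + 48*m^3 - 32*m^2 - 12*m + 9)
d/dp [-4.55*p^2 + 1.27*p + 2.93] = 1.27 - 9.1*p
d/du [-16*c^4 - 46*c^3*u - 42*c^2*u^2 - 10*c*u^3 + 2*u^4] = -46*c^3 - 84*c^2*u - 30*c*u^2 + 8*u^3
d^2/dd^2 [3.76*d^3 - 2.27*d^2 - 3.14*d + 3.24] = 22.56*d - 4.54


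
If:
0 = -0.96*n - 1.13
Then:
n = -1.18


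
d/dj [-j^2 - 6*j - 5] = -2*j - 6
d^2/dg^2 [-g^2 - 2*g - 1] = -2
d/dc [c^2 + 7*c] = 2*c + 7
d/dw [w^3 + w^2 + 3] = w*(3*w + 2)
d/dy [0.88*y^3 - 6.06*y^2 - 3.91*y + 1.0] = 2.64*y^2 - 12.12*y - 3.91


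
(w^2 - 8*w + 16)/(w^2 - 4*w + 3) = (w^2 - 8*w + 16)/(w^2 - 4*w + 3)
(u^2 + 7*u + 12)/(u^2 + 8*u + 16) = (u + 3)/(u + 4)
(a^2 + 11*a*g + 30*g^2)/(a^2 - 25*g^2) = (a + 6*g)/(a - 5*g)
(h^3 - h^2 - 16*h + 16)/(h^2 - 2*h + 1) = (h^2 - 16)/(h - 1)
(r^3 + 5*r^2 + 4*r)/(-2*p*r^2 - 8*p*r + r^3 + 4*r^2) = (-r - 1)/(2*p - r)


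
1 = 1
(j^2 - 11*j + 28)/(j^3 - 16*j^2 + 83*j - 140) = 1/(j - 5)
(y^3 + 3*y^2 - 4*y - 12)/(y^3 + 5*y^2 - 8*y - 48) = (y^3 + 3*y^2 - 4*y - 12)/(y^3 + 5*y^2 - 8*y - 48)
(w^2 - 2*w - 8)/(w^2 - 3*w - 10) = (w - 4)/(w - 5)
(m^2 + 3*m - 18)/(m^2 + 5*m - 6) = (m - 3)/(m - 1)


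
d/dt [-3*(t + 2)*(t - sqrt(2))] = -6*t - 6 + 3*sqrt(2)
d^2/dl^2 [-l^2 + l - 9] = -2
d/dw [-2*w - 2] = -2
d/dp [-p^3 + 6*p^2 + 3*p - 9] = -3*p^2 + 12*p + 3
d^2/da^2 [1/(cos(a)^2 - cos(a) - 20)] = (4*sin(a)^4 - 83*sin(a)^2 - 65*cos(a)/4 - 3*cos(3*a)/4 + 37)/(sin(a)^2 + cos(a) + 19)^3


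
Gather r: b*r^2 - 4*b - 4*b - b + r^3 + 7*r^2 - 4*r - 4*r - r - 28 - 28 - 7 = -9*b + r^3 + r^2*(b + 7) - 9*r - 63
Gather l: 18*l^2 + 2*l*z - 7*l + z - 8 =18*l^2 + l*(2*z - 7) + z - 8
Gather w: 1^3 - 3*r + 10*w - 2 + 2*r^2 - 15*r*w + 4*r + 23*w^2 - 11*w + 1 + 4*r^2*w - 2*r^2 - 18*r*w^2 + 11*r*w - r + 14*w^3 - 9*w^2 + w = 14*w^3 + w^2*(14 - 18*r) + w*(4*r^2 - 4*r)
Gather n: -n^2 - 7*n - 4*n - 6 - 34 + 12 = -n^2 - 11*n - 28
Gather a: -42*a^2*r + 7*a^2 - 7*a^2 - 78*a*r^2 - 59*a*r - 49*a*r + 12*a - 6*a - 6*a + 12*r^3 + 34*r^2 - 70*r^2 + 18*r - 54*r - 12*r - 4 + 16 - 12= -42*a^2*r + a*(-78*r^2 - 108*r) + 12*r^3 - 36*r^2 - 48*r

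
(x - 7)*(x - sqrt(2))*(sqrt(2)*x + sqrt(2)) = sqrt(2)*x^3 - 6*sqrt(2)*x^2 - 2*x^2 - 7*sqrt(2)*x + 12*x + 14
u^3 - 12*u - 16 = (u - 4)*(u + 2)^2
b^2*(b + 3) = b^3 + 3*b^2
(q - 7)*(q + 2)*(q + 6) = q^3 + q^2 - 44*q - 84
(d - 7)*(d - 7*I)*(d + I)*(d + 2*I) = d^4 - 7*d^3 - 4*I*d^3 + 19*d^2 + 28*I*d^2 - 133*d + 14*I*d - 98*I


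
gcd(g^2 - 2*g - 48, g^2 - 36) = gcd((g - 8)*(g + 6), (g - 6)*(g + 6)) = g + 6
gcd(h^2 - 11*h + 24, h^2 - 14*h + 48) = h - 8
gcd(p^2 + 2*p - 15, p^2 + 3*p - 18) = p - 3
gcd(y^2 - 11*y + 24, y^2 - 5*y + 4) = 1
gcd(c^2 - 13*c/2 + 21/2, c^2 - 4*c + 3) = c - 3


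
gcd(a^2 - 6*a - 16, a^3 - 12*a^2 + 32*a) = a - 8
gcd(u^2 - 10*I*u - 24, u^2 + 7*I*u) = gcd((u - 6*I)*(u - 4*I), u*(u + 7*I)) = 1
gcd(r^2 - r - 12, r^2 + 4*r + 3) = r + 3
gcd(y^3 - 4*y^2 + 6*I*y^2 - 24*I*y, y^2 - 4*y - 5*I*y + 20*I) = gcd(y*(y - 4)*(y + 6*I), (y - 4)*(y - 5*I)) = y - 4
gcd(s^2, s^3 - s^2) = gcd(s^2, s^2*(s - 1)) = s^2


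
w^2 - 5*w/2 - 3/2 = (w - 3)*(w + 1/2)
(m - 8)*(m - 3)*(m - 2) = m^3 - 13*m^2 + 46*m - 48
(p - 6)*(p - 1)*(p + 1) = p^3 - 6*p^2 - p + 6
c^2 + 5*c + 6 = (c + 2)*(c + 3)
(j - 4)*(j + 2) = j^2 - 2*j - 8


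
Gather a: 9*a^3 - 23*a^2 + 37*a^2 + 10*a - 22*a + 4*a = 9*a^3 + 14*a^2 - 8*a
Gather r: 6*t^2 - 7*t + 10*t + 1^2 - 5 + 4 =6*t^2 + 3*t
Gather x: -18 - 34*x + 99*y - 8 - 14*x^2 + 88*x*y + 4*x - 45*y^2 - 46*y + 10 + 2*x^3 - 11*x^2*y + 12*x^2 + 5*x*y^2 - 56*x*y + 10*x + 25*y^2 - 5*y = 2*x^3 + x^2*(-11*y - 2) + x*(5*y^2 + 32*y - 20) - 20*y^2 + 48*y - 16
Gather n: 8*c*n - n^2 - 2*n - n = -n^2 + n*(8*c - 3)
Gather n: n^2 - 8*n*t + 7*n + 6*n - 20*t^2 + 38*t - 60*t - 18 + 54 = n^2 + n*(13 - 8*t) - 20*t^2 - 22*t + 36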